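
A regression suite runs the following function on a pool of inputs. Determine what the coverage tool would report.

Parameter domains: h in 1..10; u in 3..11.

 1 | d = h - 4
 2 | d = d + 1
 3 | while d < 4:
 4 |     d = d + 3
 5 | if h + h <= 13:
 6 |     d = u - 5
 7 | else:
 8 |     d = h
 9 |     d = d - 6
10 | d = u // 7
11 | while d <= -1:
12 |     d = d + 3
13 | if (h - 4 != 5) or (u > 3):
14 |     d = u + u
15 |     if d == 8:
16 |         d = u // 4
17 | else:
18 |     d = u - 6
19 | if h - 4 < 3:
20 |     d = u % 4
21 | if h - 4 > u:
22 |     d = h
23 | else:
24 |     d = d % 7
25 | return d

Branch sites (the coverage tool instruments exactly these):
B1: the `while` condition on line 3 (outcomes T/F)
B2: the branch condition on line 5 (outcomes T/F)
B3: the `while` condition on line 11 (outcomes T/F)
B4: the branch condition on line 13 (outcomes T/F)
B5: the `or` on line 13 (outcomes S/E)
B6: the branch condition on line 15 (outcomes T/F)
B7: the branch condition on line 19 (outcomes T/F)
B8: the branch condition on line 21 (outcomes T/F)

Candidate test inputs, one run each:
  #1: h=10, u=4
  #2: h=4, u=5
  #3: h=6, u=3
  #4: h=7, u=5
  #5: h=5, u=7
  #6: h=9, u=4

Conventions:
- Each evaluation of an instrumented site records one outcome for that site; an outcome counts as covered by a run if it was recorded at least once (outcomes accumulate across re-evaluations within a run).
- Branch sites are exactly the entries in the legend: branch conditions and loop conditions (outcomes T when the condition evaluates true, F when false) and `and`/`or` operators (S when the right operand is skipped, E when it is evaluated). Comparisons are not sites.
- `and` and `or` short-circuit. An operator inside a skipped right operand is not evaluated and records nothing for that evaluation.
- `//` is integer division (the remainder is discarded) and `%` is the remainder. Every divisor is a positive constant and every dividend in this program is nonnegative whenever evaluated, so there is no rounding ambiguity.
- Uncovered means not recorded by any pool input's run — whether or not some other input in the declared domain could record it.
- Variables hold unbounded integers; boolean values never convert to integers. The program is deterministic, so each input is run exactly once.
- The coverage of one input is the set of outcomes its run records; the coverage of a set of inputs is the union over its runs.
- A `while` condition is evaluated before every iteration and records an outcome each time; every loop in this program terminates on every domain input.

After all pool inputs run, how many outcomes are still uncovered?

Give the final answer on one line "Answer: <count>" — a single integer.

run #1 (h=10, u=4) runs B1->F, B2->F, B3->F, B5->S, B4->T, B6->T, B7->F, B8->T; records B1=F, B2=F, B3=F, B4=T, B5=S, B6=T, B7=F, B8=T
run #2 (h=4, u=5) runs B1->T, B1->F, B2->T, B3->F, B5->S, B4->T, B6->F, B7->T, B8->F; records B1=T, B1=F, B2=T, B3=F, B4=T, B5=S, B6=F, B7=T, B8=F
run #3 (h=6, u=3) runs B1->T, B1->F, B2->T, B3->F, B5->S, B4->T, B6->F, B7->T, B8->F; records B1=T, B1=F, B2=T, B3=F, B4=T, B5=S, B6=F, B7=T, B8=F
run #4 (h=7, u=5) runs B1->F, B2->F, B3->F, B5->S, B4->T, B6->F, B7->F, B8->F; records B1=F, B2=F, B3=F, B4=T, B5=S, B6=F, B7=F, B8=F
run #5 (h=5, u=7) runs B1->T, B1->F, B2->T, B3->F, B5->S, B4->T, B6->F, B7->T, B8->F; records B1=T, B1=F, B2=T, B3=F, B4=T, B5=S, B6=F, B7=T, B8=F
run #6 (h=9, u=4) runs B1->F, B2->F, B3->F, B5->E, B4->T, B6->T, B7->F, B8->T; records B1=F, B2=F, B3=F, B4=T, B5=E, B6=T, B7=F, B8=T
union over the pool: B1=T, B1=F, B2=T, B2=F, B3=F, B4=T, B5=S, B5=E, B6=T, B6=F, B7=T, B7=F, B8=T, B8=F
uncovered (2 of 16): B3=T, B4=F

Answer: 2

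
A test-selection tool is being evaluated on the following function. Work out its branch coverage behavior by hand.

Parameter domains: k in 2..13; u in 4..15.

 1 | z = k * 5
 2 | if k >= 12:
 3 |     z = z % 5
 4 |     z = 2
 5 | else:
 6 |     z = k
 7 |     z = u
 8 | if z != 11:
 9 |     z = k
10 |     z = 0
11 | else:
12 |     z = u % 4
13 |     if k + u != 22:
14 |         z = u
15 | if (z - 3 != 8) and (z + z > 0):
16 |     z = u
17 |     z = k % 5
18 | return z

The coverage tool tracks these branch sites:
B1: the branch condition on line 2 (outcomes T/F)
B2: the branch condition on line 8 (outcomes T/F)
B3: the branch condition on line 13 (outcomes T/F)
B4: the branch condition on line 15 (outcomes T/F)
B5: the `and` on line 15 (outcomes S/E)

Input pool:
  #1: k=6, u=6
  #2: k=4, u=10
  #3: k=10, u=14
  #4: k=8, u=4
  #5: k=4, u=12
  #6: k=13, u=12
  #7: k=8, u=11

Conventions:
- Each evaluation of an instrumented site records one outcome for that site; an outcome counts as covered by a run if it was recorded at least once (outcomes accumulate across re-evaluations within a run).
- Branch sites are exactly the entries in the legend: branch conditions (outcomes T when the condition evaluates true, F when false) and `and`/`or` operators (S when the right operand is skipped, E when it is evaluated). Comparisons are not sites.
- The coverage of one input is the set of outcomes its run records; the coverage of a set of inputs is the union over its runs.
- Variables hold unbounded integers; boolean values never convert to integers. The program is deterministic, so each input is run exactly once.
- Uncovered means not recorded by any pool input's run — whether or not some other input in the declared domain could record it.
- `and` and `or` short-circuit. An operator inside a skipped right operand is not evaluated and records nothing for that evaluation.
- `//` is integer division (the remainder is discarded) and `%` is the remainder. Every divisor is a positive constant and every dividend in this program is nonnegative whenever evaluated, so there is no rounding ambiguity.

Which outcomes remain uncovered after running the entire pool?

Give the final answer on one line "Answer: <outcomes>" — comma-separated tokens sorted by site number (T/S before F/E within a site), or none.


input #1, k=6, u=6: events B1->F, B2->T, B5->E, B4->F; outcomes B1=F, B2=T, B4=F, B5=E
input #2, k=4, u=10: events B1->F, B2->T, B5->E, B4->F; outcomes B1=F, B2=T, B4=F, B5=E
input #3, k=10, u=14: events B1->F, B2->T, B5->E, B4->F; outcomes B1=F, B2=T, B4=F, B5=E
input #4, k=8, u=4: events B1->F, B2->T, B5->E, B4->F; outcomes B1=F, B2=T, B4=F, B5=E
input #5, k=4, u=12: events B1->F, B2->T, B5->E, B4->F; outcomes B1=F, B2=T, B4=F, B5=E
input #6, k=13, u=12: events B1->T, B2->T, B5->E, B4->F; outcomes B1=T, B2=T, B4=F, B5=E
input #7, k=8, u=11: events B1->F, B2->F, B3->T, B5->S, B4->F; outcomes B1=F, B2=F, B3=T, B4=F, B5=S
union over the pool: B1=T, B1=F, B2=T, B2=F, B3=T, B4=F, B5=S, B5=E
uncovered (2 of 10): B3=F, B4=T
Answer: B3=F, B4=T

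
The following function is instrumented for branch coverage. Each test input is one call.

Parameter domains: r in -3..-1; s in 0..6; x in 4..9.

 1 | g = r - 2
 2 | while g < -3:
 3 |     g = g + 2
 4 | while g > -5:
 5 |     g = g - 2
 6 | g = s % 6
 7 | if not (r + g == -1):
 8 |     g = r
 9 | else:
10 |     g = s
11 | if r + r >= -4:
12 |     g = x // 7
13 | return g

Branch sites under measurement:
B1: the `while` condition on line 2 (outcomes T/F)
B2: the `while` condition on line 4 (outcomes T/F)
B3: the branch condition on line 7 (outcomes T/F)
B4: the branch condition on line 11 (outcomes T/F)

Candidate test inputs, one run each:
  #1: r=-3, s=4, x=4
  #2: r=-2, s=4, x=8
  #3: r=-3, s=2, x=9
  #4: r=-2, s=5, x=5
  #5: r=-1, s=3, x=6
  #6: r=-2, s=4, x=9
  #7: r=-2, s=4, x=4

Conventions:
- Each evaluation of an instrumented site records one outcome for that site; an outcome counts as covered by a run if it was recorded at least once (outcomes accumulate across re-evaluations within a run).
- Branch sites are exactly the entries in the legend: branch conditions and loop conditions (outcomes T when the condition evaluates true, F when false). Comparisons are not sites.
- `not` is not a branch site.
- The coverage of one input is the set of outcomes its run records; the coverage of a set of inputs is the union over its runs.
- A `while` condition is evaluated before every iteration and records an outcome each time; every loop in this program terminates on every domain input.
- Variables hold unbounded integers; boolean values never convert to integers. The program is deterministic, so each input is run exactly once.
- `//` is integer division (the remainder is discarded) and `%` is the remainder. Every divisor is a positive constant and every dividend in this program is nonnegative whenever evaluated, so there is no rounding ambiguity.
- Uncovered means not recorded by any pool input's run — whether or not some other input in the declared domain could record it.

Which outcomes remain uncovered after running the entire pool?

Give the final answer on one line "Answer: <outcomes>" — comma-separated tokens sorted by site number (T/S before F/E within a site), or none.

input #1, r=-3, s=4, x=4: events B1->T, B1->F, B2->T, B2->F, B3->T, B4->F; outcomes B1=T, B1=F, B2=T, B2=F, B3=T, B4=F
input #2, r=-2, s=4, x=8: events B1->T, B1->F, B2->T, B2->T, B2->F, B3->T, B4->T; outcomes B1=T, B1=F, B2=T, B2=F, B3=T, B4=T
input #3, r=-3, s=2, x=9: events B1->T, B1->F, B2->T, B2->F, B3->F, B4->F; outcomes B1=T, B1=F, B2=T, B2=F, B3=F, B4=F
input #4, r=-2, s=5, x=5: events B1->T, B1->F, B2->T, B2->T, B2->F, B3->T, B4->T; outcomes B1=T, B1=F, B2=T, B2=F, B3=T, B4=T
input #5, r=-1, s=3, x=6: events B1->F, B2->T, B2->F, B3->T, B4->T; outcomes B1=F, B2=T, B2=F, B3=T, B4=T
input #6, r=-2, s=4, x=9: events B1->T, B1->F, B2->T, B2->T, B2->F, B3->T, B4->T; outcomes B1=T, B1=F, B2=T, B2=F, B3=T, B4=T
input #7, r=-2, s=4, x=4: events B1->T, B1->F, B2->T, B2->T, B2->F, B3->T, B4->T; outcomes B1=T, B1=F, B2=T, B2=F, B3=T, B4=T
union over the pool: B1=T, B1=F, B2=T, B2=F, B3=T, B3=F, B4=T, B4=F
uncovered (0 of 8): none

Answer: none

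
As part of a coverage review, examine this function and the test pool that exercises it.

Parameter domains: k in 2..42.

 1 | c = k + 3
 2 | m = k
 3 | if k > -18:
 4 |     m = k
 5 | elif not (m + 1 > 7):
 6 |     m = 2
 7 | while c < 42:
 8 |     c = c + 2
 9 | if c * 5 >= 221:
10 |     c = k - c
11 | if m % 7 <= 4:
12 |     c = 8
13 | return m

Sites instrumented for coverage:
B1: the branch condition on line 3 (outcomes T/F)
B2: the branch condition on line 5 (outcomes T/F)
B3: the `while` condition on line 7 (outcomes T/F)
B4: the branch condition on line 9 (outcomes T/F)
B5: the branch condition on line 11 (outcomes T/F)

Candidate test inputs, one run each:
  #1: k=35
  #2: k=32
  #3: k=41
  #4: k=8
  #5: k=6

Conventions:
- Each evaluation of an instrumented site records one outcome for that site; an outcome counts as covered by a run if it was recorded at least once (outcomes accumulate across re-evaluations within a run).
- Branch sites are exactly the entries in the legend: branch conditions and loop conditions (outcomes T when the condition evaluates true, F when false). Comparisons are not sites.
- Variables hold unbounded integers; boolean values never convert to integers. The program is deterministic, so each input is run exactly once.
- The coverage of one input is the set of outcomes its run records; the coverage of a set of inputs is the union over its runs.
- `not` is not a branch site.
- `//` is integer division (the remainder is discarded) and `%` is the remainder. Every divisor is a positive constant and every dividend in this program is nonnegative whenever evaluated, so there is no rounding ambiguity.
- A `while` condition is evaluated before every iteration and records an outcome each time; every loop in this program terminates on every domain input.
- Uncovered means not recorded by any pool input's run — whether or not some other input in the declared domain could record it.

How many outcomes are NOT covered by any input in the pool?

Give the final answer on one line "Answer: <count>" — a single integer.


test 1 (k=35) fires B1->T, B3->T, B3->T, B3->F, B4->F, B5->T; hits B1=T, B3=T, B3=F, B4=F, B5=T
test 2 (k=32) fires B1->T, B3->T, B3->T, B3->T, B3->T, B3->F, B4->F, B5->T; hits B1=T, B3=T, B3=F, B4=F, B5=T
test 3 (k=41) fires B1->T, B3->F, B4->F, B5->F; hits B1=T, B3=F, B4=F, B5=F
test 4 (k=8) fires B1->T, B3->T, B3->T, B3->T, B3->T, B3->T, B3->T, B3->T, B3->T, B3->T, B3->T, B3->T, B3->T, B3->T, ...; hits B1=T, B3=T, B3=F, B4=F, B5=T
test 5 (k=6) fires B1->T, B3->T, B3->T, B3->T, B3->T, B3->T, B3->T, B3->T, B3->T, B3->T, B3->T, B3->T, B3->T, B3->T, ...; hits B1=T, B3=T, B3=F, B4=F, B5=F
union over the pool: B1=T, B3=T, B3=F, B4=F, B5=T, B5=F
uncovered (4 of 10): B1=F, B2=T, B2=F, B4=T
Answer: 4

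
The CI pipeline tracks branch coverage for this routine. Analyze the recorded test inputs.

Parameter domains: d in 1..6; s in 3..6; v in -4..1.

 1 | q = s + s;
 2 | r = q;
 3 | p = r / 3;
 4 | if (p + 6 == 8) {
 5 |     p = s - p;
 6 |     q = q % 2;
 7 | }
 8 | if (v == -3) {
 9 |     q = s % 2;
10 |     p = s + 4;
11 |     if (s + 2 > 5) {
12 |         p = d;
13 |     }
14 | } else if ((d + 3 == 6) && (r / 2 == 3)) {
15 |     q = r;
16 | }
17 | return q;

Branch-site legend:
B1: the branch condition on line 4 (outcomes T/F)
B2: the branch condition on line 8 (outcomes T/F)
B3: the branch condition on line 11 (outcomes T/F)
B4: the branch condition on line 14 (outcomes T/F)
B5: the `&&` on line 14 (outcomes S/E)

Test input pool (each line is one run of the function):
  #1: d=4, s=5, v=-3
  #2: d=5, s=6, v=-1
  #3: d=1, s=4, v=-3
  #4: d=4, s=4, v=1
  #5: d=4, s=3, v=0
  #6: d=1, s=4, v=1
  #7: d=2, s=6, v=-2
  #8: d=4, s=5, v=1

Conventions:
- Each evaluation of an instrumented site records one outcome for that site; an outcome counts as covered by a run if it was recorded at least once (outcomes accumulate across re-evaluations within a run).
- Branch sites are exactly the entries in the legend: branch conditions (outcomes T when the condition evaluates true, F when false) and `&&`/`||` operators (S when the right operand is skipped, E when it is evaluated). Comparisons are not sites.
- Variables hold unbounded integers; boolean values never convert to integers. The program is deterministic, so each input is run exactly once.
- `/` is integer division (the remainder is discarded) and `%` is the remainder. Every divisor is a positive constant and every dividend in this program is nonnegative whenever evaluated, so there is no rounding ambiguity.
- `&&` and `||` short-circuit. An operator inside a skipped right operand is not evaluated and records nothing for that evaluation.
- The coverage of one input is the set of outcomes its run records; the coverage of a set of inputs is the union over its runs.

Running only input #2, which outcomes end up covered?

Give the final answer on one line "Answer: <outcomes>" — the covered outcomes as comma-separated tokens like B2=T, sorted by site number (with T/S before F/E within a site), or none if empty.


Event log for input #2 (d=5, s=6, v=-1):
  B1->F, B2->F, B5->S, B4->F
deduplicating events, the covered set is: B1=F, B2=F, B4=F, B5=S
Answer: B1=F, B2=F, B4=F, B5=S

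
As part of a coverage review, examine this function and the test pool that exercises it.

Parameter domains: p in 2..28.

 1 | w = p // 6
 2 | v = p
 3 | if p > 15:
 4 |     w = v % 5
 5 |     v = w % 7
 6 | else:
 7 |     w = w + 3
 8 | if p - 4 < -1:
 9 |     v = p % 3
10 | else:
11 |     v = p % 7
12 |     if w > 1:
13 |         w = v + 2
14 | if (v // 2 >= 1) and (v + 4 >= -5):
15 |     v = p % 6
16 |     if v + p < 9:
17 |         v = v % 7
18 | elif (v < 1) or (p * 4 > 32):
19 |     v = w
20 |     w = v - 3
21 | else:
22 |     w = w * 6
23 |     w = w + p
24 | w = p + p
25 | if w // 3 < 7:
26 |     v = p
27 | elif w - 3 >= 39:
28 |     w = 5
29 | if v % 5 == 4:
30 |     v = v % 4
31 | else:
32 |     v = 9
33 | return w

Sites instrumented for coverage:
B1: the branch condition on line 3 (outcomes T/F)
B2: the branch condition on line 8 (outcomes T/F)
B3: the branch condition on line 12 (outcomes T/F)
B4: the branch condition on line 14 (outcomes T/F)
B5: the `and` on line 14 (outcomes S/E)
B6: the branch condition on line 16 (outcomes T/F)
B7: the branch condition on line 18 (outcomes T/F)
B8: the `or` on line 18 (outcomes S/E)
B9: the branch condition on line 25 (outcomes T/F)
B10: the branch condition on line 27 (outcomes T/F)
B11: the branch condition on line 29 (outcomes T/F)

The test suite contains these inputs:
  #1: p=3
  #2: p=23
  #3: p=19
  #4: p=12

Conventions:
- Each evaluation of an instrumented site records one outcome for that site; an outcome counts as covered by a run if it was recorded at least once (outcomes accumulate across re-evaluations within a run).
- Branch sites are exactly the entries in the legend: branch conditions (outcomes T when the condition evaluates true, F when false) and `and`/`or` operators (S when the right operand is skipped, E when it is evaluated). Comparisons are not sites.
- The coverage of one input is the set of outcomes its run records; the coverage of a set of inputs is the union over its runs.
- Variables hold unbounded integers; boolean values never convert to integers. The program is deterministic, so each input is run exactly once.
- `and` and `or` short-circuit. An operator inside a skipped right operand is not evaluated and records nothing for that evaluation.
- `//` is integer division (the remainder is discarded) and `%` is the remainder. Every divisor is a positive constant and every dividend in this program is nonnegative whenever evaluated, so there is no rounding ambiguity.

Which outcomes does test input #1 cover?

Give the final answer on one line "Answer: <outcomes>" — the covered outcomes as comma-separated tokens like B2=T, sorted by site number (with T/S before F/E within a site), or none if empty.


Simulating input #1 (p=3) step by step:
  B1->F, B2->F, B3->T, B5->E, B4->T, B6->T, B9->T, B11->F
as a set, this run covers: B1=F, B2=F, B3=T, B4=T, B5=E, B6=T, B9=T, B11=F
Answer: B1=F, B2=F, B3=T, B4=T, B5=E, B6=T, B9=T, B11=F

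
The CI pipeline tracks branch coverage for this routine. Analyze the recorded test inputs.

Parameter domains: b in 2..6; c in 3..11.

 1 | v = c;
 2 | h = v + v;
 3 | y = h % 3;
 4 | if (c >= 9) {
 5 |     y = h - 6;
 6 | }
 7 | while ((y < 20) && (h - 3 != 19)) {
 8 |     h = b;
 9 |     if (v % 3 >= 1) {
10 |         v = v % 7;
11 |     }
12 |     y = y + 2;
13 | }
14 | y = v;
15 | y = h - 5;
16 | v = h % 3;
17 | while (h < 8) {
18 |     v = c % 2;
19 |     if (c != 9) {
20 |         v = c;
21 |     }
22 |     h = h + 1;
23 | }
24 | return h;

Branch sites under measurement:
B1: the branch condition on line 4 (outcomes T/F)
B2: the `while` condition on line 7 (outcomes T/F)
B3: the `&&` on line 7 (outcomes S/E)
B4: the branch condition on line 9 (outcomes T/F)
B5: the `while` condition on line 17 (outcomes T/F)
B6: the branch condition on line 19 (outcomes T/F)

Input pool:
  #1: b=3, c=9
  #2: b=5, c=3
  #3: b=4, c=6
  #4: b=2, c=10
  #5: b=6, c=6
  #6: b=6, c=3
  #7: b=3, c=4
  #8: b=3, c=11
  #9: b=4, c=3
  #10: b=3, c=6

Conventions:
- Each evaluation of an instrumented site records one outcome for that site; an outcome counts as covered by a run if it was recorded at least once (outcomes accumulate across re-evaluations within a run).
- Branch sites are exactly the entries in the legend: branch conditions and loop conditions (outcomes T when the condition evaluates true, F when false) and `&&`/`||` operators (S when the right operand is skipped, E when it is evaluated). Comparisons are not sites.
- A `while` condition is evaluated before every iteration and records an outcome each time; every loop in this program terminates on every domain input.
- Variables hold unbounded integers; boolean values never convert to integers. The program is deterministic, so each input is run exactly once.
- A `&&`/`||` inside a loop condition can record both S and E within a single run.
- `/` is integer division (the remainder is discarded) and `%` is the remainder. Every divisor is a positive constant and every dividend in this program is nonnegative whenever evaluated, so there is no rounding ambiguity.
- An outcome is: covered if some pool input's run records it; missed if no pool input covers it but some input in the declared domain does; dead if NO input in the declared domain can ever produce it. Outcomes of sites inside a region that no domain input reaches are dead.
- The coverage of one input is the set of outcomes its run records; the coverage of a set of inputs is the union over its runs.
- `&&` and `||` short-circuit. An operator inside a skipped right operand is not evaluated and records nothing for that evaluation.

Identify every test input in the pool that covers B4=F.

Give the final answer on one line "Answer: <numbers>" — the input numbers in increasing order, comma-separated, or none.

input #1 (b=3, c=9): produces B4=F
input #2 (b=5, c=3): produces B4=F
input #3 (b=4, c=6): produces B4=F
input #4 (b=2, c=10): produces B4=F
input #5 (b=6, c=6): produces B4=F
input #6 (b=6, c=3): produces B4=F
input #7 (b=3, c=4): does not produce B4=F
input #8 (b=3, c=11): does not produce B4=F
input #9 (b=4, c=3): produces B4=F
input #10 (b=3, c=6): produces B4=F

Answer: 1, 2, 3, 4, 5, 6, 9, 10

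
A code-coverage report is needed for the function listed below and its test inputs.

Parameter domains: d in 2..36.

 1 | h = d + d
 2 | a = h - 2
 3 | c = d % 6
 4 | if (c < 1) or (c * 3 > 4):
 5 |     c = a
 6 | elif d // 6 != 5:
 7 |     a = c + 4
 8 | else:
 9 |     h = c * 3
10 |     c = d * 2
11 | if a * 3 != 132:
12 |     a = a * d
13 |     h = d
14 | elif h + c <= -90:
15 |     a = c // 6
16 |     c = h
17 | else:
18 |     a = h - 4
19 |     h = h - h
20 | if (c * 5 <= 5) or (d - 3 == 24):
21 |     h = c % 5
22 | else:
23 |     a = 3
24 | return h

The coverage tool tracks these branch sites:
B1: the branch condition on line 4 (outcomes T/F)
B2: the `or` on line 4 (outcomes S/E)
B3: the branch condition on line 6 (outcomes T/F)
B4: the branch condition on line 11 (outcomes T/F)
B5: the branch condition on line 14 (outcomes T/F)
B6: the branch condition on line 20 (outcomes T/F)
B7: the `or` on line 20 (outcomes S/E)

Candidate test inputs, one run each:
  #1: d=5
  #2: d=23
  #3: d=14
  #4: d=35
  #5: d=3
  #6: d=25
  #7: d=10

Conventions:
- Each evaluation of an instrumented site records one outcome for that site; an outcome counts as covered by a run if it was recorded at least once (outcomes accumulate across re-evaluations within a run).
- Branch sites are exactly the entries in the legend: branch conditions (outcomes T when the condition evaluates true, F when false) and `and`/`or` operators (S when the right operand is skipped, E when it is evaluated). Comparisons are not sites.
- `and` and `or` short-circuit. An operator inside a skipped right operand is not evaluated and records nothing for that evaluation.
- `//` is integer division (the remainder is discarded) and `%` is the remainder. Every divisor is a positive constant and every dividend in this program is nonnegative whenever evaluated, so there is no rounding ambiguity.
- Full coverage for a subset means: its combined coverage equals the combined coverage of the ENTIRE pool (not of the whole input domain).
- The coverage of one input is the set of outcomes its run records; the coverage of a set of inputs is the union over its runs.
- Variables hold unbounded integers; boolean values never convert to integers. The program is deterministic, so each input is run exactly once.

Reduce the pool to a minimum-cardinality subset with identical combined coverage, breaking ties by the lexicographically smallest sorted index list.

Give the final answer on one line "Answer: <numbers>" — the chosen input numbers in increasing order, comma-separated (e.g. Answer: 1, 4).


#1 (d=5) -> B2->E, B1->T, B4->T, B7->E, B6->F; covered: B1=T, B2=E, B4=T, B6=F, B7=E
#2 (d=23) -> B2->E, B1->T, B4->F, B5->F, B7->E, B6->F; covered: B1=T, B2=E, B4=F, B5=F, B6=F, B7=E
#3 (d=14) -> B2->E, B1->T, B4->T, B7->E, B6->F; covered: B1=T, B2=E, B4=T, B6=F, B7=E
#4 (d=35) -> B2->E, B1->T, B4->T, B7->E, B6->F; covered: B1=T, B2=E, B4=T, B6=F, B7=E
#5 (d=3) -> B2->E, B1->T, B4->T, B7->E, B6->F; covered: B1=T, B2=E, B4=T, B6=F, B7=E
#6 (d=25) -> B2->E, B1->F, B3->T, B4->T, B7->S, B6->T; covered: B1=F, B2=E, B3=T, B4=T, B6=T, B7=S
#7 (d=10) -> B2->E, B1->T, B4->T, B7->E, B6->F; covered: B1=T, B2=E, B4=T, B6=F, B7=E
union over all inputs: B1=T, B1=F, B2=E, B3=T, B4=T, B4=F, B5=F, B6=T, B6=F, B7=S, B7=E (11 outcomes)
size 1 is not enough: best union over all size-1 subsets is 6/11
inputs {2, 6} (size 2) cover everything; no size-2 subset with a lexicographically smaller index list covers all 11
Answer: 2, 6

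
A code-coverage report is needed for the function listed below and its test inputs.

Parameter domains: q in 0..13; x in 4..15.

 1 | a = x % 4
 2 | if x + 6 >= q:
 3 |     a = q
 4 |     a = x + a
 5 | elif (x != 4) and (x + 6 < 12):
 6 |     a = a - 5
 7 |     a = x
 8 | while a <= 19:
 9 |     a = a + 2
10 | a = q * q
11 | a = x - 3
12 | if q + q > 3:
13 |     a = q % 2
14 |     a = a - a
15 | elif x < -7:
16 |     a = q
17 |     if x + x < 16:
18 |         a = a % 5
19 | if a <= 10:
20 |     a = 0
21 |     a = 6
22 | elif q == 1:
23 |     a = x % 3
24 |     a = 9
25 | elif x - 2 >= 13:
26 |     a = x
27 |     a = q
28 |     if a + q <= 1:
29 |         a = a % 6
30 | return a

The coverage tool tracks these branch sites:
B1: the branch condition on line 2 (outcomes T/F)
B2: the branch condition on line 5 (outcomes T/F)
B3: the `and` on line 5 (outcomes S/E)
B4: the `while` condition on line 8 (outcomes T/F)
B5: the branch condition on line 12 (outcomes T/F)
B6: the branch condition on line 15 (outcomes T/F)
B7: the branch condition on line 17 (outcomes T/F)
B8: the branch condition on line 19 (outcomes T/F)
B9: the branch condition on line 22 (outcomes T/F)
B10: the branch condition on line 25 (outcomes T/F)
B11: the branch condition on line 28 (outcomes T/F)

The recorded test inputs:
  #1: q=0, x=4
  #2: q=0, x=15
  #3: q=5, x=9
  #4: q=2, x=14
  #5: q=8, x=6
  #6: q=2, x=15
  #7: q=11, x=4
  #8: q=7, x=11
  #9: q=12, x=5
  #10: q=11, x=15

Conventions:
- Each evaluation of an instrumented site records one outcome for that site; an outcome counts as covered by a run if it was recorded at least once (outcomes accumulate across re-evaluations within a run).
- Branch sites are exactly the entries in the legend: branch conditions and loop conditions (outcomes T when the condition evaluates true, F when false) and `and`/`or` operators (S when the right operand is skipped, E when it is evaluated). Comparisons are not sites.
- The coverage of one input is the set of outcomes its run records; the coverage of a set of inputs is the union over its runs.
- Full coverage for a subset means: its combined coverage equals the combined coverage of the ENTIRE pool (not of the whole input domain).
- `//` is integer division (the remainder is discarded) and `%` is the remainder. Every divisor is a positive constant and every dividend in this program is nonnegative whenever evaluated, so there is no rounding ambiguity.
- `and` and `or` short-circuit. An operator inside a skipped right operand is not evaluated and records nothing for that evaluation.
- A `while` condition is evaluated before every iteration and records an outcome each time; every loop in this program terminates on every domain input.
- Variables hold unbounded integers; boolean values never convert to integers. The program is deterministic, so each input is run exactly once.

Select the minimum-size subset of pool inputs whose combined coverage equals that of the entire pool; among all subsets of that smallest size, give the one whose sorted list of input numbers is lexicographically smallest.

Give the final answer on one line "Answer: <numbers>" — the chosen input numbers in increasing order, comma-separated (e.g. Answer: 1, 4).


input #1 (q=0, x=4): events B1->T, B4->T, B4->T, B4->T, B4->T, B4->T, B4->T, B4->T, B4->T, B4->F, B5->F, B6->F, B8->T; covers B1=T, B4=T, B4=F, B5=F, B6=F, B8=T
input #2 (q=0, x=15): events B1->T, B4->T, B4->T, B4->T, B4->F, B5->F, B6->F, B8->F, B9->F, B10->T, B11->T; covers B1=T, B4=T, B4=F, B5=F, B6=F, B8=F, B9=F, B10=T, B11=T
input #3 (q=5, x=9): events B1->T, B4->T, B4->T, B4->T, B4->F, B5->T, B8->T; covers B1=T, B4=T, B4=F, B5=T, B8=T
input #4 (q=2, x=14): events B1->T, B4->T, B4->T, B4->F, B5->T, B8->T; covers B1=T, B4=T, B4=F, B5=T, B8=T
input #5 (q=8, x=6): events B1->T, B4->T, B4->T, B4->T, B4->F, B5->T, B8->T; covers B1=T, B4=T, B4=F, B5=T, B8=T
input #6 (q=2, x=15): events B1->T, B4->T, B4->T, B4->F, B5->T, B8->T; covers B1=T, B4=T, B4=F, B5=T, B8=T
input #7 (q=11, x=4): events B1->F, B3->S, B2->F, B4->T, B4->T, B4->T, B4->T, B4->T, B4->T, B4->T, B4->T, B4->T, B4->T, B4->F, ...; covers B1=F, B2=F, B3=S, B4=T, B4=F, B5=T, B8=T
input #8 (q=7, x=11): events B1->T, B4->T, B4->F, B5->T, B8->T; covers B1=T, B4=T, B4=F, B5=T, B8=T
input #9 (q=12, x=5): events B1->F, B3->E, B2->T, B4->T, B4->T, B4->T, B4->T, B4->T, B4->T, B4->T, B4->T, B4->F, B5->T, B8->T; covers B1=F, B2=T, B3=E, B4=T, B4=F, B5=T, B8=T
input #10 (q=11, x=15): events B1->T, B4->F, B5->T, B8->T; covers B1=T, B4=F, B5=T, B8=T
pool-wide coverage (16 outcomes): B1=T, B1=F, B2=T, B2=F, B3=S, B3=E, B4=T, B4=F, B5=T, B5=F, B6=F, B8=T, B8=F, B9=F, B10=T, B11=T
no size-1 subset reaches all 16 outcomes (best union: 9/16)
no size-2 subset reaches all 16 outcomes (best union: 14/16)
inputs {2, 7, 9} (size 3) cover everything; no size-3 subset with a lexicographically smaller index list covers all 16
Answer: 2, 7, 9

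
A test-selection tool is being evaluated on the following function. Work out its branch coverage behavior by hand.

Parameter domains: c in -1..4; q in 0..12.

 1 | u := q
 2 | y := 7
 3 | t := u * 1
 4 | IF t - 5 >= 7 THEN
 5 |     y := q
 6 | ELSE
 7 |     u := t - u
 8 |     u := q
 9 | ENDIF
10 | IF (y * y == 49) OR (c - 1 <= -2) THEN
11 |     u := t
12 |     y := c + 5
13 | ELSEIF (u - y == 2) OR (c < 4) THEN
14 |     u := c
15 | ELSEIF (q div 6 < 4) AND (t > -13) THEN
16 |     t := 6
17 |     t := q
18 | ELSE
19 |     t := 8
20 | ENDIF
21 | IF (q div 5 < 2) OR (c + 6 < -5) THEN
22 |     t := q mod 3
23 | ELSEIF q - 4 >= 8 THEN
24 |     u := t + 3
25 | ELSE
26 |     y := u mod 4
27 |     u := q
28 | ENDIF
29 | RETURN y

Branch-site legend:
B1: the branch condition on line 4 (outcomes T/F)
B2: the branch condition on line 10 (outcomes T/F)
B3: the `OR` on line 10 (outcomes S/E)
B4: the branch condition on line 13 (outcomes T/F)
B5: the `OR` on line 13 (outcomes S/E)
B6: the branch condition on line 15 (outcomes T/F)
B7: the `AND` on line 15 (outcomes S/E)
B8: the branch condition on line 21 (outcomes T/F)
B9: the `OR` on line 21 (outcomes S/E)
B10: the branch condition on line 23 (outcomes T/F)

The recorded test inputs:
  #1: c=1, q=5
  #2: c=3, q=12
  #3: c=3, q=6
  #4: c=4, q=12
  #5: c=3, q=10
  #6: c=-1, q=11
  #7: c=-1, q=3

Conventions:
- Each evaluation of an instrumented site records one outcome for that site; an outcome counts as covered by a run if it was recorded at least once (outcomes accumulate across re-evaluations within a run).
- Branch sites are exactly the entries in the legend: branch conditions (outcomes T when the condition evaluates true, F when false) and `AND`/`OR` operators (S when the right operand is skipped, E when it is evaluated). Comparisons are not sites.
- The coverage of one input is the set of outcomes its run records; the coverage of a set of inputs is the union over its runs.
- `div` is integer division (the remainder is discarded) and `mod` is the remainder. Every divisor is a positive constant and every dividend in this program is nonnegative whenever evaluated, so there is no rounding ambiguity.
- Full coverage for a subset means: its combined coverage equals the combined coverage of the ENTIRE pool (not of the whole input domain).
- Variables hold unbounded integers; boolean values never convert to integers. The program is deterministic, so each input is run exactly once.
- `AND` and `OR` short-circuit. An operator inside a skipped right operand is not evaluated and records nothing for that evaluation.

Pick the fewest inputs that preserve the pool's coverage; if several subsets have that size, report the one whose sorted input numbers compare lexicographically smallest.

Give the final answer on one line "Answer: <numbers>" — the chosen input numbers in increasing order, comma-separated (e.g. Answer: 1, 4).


input #1 (c=1, q=5): events B1->F, B3->S, B2->T, B9->S, B8->T; covers B1=F, B2=T, B3=S, B8=T, B9=S
input #2 (c=3, q=12): events B1->T, B3->E, B2->F, B5->E, B4->T, B9->E, B8->F, B10->T; covers B1=T, B2=F, B3=E, B4=T, B5=E, B8=F, B9=E, B10=T
input #3 (c=3, q=6): events B1->F, B3->S, B2->T, B9->S, B8->T; covers B1=F, B2=T, B3=S, B8=T, B9=S
input #4 (c=4, q=12): events B1->T, B3->E, B2->F, B5->E, B4->F, B7->E, B6->T, B9->E, B8->F, B10->T; covers B1=T, B2=F, B3=E, B4=F, B5=E, B6=T, B7=E, B8=F, B9=E, B10=T
input #5 (c=3, q=10): events B1->F, B3->S, B2->T, B9->E, B8->F, B10->F; covers B1=F, B2=T, B3=S, B8=F, B9=E, B10=F
input #6 (c=-1, q=11): events B1->F, B3->S, B2->T, B9->E, B8->F, B10->F; covers B1=F, B2=T, B3=S, B8=F, B9=E, B10=F
input #7 (c=-1, q=3): events B1->F, B3->S, B2->T, B9->S, B8->T; covers B1=F, B2=T, B3=S, B8=T, B9=S
pool-wide coverage (17 outcomes): B1=T, B1=F, B2=T, B2=F, B3=S, B3=E, B4=T, B4=F, B5=E, B6=T, B7=E, B8=T, B8=F, B9=S, B9=E, B10=T, B10=F
no size-1 subset reaches all 17 outcomes (best union: 10/17)
no size-2 subset reaches all 17 outcomes (best union: 15/17)
no size-3 subset reaches all 17 outcomes (best union: 16/17)
the canonical winner is {1, 2, 4, 5}: size 4, full 17-outcome coverage, earliest index list among size-4 covers
Answer: 1, 2, 4, 5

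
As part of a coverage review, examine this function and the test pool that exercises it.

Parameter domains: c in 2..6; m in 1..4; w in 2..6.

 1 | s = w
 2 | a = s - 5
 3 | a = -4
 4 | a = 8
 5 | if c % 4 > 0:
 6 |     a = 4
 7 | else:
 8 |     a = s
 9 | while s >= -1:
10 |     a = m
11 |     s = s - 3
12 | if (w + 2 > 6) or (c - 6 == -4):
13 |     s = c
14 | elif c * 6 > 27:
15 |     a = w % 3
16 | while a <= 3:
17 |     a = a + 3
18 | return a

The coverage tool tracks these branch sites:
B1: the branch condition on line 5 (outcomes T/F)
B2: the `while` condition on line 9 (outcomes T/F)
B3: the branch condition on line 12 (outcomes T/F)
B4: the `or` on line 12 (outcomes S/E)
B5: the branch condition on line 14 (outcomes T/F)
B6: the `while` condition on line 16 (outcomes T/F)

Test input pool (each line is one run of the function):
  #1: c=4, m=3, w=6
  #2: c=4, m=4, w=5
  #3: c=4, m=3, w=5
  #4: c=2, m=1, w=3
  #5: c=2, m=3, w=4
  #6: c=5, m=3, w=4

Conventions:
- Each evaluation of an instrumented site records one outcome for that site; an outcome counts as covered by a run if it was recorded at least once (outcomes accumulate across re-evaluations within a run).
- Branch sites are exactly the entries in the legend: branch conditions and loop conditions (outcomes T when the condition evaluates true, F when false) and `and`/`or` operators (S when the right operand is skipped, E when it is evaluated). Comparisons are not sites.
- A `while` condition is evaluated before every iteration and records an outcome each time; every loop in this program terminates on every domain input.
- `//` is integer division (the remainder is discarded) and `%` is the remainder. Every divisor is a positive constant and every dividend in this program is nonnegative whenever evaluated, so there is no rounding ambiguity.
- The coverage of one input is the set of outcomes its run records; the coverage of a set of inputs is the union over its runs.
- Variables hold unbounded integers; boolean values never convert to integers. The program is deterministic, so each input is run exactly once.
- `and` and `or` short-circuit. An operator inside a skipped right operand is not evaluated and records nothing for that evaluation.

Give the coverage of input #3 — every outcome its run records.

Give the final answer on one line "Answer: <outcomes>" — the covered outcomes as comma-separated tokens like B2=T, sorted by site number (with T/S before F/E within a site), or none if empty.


Running input #3 (c=4, m=3, w=5), event by event:
  B1->F, B2->T, B2->T, B2->T, B2->F, B4->S, B3->T, B6->T, B6->F
deduplicating events, the covered set is: B1=F, B2=T, B2=F, B3=T, B4=S, B6=T, B6=F
Answer: B1=F, B2=T, B2=F, B3=T, B4=S, B6=T, B6=F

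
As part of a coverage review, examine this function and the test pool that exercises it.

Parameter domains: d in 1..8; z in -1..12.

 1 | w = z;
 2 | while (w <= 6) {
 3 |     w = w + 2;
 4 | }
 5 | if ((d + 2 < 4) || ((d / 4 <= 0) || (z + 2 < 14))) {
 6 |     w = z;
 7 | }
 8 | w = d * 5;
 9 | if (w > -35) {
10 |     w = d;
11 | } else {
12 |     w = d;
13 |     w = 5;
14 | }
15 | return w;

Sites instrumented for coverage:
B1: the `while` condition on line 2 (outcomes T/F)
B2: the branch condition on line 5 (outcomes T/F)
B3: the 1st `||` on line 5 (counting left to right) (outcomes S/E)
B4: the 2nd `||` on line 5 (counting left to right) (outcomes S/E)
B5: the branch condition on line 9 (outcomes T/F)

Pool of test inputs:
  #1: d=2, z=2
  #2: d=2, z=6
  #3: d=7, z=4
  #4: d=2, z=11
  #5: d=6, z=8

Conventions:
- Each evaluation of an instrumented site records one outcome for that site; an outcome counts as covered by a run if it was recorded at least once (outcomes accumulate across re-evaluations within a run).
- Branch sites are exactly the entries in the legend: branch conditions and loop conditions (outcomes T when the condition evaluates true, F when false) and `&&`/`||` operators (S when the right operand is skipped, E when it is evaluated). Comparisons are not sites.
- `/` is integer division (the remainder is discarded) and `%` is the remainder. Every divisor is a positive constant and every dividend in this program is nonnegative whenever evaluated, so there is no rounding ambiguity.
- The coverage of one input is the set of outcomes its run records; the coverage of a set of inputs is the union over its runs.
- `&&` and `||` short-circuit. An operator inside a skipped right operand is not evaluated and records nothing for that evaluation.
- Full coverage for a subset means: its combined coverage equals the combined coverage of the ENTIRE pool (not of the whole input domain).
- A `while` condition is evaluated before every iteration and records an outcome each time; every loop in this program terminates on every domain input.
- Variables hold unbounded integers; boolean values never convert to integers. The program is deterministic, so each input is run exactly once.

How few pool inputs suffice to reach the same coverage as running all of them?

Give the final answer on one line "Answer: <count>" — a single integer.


input #1, d=2, z=2: events B1->T, B1->T, B1->T, B1->F, B3->E, B4->S, B2->T, B5->T; outcomes B1=T, B1=F, B2=T, B3=E, B4=S, B5=T
input #2, d=2, z=6: events B1->T, B1->F, B3->E, B4->S, B2->T, B5->T; outcomes B1=T, B1=F, B2=T, B3=E, B4=S, B5=T
input #3, d=7, z=4: events B1->T, B1->T, B1->F, B3->E, B4->E, B2->T, B5->T; outcomes B1=T, B1=F, B2=T, B3=E, B4=E, B5=T
input #4, d=2, z=11: events B1->F, B3->E, B4->S, B2->T, B5->T; outcomes B1=F, B2=T, B3=E, B4=S, B5=T
input #5, d=6, z=8: events B1->F, B3->E, B4->E, B2->T, B5->T; outcomes B1=F, B2=T, B3=E, B4=E, B5=T
the full pool covers 7 outcomes: B1=T, B1=F, B2=T, B3=E, B4=S, B4=E, B5=T
size 1 is not enough: best union over all size-1 subsets is 6/7
at size 2, {1, 3} reaches all 7 outcomes; every lexicographically earlier size-2 subset fails
Answer: 2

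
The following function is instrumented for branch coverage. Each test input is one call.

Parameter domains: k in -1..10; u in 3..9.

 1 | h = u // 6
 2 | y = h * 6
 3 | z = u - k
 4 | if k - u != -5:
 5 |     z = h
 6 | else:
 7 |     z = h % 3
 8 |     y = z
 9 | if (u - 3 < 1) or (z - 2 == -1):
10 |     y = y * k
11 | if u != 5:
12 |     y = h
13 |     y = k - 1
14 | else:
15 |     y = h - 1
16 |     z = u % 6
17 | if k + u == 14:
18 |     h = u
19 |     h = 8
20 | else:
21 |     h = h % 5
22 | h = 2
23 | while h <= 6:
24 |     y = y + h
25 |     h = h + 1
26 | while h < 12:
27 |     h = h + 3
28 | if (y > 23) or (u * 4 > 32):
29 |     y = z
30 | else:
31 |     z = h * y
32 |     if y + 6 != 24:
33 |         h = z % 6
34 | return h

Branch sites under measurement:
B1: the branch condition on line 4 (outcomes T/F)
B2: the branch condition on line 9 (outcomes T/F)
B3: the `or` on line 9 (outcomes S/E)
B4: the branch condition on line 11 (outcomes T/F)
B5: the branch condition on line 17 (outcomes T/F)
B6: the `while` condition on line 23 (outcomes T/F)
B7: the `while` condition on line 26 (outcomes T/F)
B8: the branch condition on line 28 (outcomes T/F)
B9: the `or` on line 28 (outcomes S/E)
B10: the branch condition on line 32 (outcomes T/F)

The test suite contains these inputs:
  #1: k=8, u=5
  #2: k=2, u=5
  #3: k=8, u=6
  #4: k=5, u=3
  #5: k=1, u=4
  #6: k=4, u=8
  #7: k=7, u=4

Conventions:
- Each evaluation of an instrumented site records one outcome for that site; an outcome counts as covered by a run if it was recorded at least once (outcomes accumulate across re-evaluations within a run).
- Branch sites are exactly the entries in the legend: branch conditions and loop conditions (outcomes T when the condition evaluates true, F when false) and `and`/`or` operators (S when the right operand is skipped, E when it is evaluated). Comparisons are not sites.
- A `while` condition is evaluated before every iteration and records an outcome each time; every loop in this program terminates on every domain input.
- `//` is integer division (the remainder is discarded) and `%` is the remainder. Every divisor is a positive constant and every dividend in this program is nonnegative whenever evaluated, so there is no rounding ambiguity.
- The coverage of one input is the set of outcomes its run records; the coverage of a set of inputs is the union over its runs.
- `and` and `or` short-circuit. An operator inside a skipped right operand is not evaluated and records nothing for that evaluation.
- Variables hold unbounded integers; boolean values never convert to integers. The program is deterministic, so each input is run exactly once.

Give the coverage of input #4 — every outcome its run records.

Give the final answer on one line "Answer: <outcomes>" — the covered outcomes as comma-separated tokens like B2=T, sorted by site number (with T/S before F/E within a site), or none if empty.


Tracing the run of input #4 (k=5, u=3):
  B1->T, B3->S, B2->T, B4->T, B5->F, B6->T, B6->T, B6->T, B6->T, B6->T
  B6->F, B7->T, B7->T, B7->F, B9->S, B8->T
as a set, this run covers: B1=T, B2=T, B3=S, B4=T, B5=F, B6=T, B6=F, B7=T, B7=F, B8=T, B9=S
Answer: B1=T, B2=T, B3=S, B4=T, B5=F, B6=T, B6=F, B7=T, B7=F, B8=T, B9=S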